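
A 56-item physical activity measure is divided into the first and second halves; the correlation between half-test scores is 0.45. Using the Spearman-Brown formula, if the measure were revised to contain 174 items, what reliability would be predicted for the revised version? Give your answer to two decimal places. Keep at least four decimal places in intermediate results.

0.84

Spearman-Brown correction (n = 2): r_full = 2·0.45/(1 + 0.45) = 0.6207
Then adjust to 174 items: n = 174/56 = 3.1071
r_new = n·r_full / (1 + (n − 1)·r_full) = 1.9286 / 2.3079 ≈ 0.8357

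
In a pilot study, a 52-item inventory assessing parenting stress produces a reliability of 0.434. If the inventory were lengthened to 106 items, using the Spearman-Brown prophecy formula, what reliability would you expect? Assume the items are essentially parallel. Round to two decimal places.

0.61

n = 106/52 = 2.0385
By Spearman-Brown, r_new = n r / (1 + (n − 1) r).
r_new = (2.0385 × 0.434) / (1 + (2.0385 − 1) × 0.434)
r_new = 0.8847 / 1.4507 ≈ 0.6098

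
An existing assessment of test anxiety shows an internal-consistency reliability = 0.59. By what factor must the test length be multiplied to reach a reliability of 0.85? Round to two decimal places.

3.94

Invert Spearman-Brown to solve for n:
n = r_target (1 − r_old) / [ r_old (1 − r_target) ]
n = 0.85(1 − 0.59) / [0.59(1 − 0.85)]
  = 0.3485 / 0.0885 = 3.9379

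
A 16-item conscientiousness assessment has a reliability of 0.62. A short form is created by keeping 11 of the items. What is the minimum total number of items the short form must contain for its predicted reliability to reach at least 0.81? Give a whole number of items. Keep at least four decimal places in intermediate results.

42

Short-form reliability: n = 11/16 = 0.6875; r_11 = n·r/(1+(n−1)r) ≈ 0.5287
Length factor from the short form to reach 0.81: n' = 0.81(1 − 0.5287) / [0.5287(1 − 0.81)] ≈ 3.8003
Items = 3.8003 × 11 ≈ 41.80 → 42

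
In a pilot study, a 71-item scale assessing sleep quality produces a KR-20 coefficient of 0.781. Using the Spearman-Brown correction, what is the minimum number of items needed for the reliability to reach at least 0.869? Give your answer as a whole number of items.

Invert Spearman-Brown to solve for n:
n = r_target (1 − r_old) / [ r_old (1 − r_target) ]
n = 0.869 × (1 − 0.781) / [ 0.781 × (1 − 0.869) ]
n = 0.190311 / 0.102311 ≈ 1.8601
So the test needs 1.8601 × 71 ≈ 132.07 items; rounding up, 133.

133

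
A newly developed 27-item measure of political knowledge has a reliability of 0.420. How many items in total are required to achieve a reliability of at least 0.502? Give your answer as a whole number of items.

Invert Spearman-Brown to solve for n:
n = r*(1 − r) / [ r (1 − r*) ]
n = 0.502(1 − 0.420) / [0.420(1 − 0.502)]
n = 0.291160 / 0.209160 ≈ 1.3920
Items needed = n × 27 = 1.3920 × 27 ≈ 37.58 → round up to 38

38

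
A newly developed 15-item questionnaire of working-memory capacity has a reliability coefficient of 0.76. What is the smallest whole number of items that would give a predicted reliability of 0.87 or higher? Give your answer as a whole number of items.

32

Invert Spearman-Brown to solve for n:
n = r_target (1 − r_old) / [ r_old (1 − r_target) ]
n = [0.87 × 0.24] / [0.76 × 0.13]
n = 0.2088 / 0.0988 ≈ 2.1134
So the test needs 2.1134 × 15 ≈ 31.70 items; rounding up, 32.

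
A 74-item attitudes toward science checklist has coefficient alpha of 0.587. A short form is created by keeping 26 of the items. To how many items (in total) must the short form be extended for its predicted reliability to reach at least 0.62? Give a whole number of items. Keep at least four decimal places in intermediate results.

85

First, r for the 26-item form: n = 26/74 = 0.3514, so r_26 = 0.3514·0.587/(1 + (0.3514 − 1)·0.587) = 0.3331
Then solve for n' with r_old = 0.3331, r_target = 0.62: n' = 0.62(1 − 0.3331)/[0.3331(1 − 0.62)] = 3.2666
Items = 3.2666 × 26 ≈ 84.93 → 85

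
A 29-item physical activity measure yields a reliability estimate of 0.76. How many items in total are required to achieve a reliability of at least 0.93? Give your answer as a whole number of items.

n = [0.93 × 0.24] / [0.76 × 0.07]
  = 0.2232 / 0.0532 = 4.1955
4.1955 × 29 = 121.67 → 122 items

122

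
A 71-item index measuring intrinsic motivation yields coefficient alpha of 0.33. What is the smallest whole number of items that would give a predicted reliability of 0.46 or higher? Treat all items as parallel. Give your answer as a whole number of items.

123

Invert Spearman-Brown to solve for n:
n = r_target (1 − r_old) / [ r_old (1 − r_target) ]
n = 0.46 × (1 − 0.33) / [ 0.33 × (1 − 0.46) ]
  = 0.3082 / 0.1782 = 1.7295
So the test needs 1.7295 × 71 ≈ 122.79 items; rounding up, 123.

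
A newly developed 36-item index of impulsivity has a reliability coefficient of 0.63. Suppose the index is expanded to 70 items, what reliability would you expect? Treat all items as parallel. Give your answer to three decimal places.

The new length is 70/36 = 1.9444 times the old.
By Spearman-Brown, r_new = n r / (1 + (n − 1) r).
r_new = (1.9444 × 0.63) / (1 + (1.9444 − 1) × 0.63)
     = 1.2250 / 1.5950 = 0.7680

0.768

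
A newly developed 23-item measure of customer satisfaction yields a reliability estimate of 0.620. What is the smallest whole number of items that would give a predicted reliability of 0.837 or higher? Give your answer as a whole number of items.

n = 0.837(1 − 0.620) / [0.620(1 − 0.837)]
n = 0.318060 / 0.101060 ≈ 3.1472
Items needed = n × 23 = 3.1472 × 23 ≈ 72.39 → round up to 73

73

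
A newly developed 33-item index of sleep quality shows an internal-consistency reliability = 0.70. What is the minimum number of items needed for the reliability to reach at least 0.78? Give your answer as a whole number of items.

Invert Spearman-Brown to solve for n:
n = r*(1 − r) / [ r (1 − r*) ]
n = 0.78 × (1 − 0.70) / [ 0.70 × (1 − 0.78) ]
  = 0.2340 / 0.1540 = 1.5195
1.5195 × 33 = 50.14 → 51 items

51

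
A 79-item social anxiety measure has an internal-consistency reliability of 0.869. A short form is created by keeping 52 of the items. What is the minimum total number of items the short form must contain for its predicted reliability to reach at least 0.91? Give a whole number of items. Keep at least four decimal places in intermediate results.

121

Short-form reliability: n = 52/79 = 0.6582; r_52 = n·r/(1+(n−1)r) ≈ 0.8136
Length factor from the short form to reach 0.91: n' = 0.91(1 − 0.8136) / [0.8136(1 − 0.91)] ≈ 2.3165
Items = 2.3165 × 52 ≈ 120.46 → 121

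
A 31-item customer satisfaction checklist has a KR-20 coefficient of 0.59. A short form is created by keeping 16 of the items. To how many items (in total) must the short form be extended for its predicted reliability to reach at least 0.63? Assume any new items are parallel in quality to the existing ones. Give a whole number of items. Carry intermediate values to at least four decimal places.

37

First, r for the 16-item form: n = 16/31 = 0.5161, so r_16 = 0.5161·0.59/(1 + (0.5161 − 1)·0.59) = 0.4262
Then solve for n' with r_old = 0.4262, r_target = 0.63: n' = 0.63(1 − 0.4262)/[0.4262(1 − 0.63)] = 2.2924
Total items = 2.2924 × 16 = 36.68, rounded up to 37.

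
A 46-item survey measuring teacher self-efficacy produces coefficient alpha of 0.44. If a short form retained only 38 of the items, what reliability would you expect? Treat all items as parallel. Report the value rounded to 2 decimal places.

0.39

The new length is 38/46 = 0.8261 times the old.
r_new = (0.8261 × 0.44) / (1 + (0.8261 − 1) × 0.44)
     = 0.3635 / 0.9235 = 0.3936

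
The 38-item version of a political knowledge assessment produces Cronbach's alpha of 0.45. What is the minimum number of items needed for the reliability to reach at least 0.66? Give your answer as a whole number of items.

Spearman-Brown solved for the length factor n:
n = r*(1 − r) / [ r (1 − r*) ]
n = 0.66 × (1 − 0.45) / [ 0.45 × (1 − 0.66) ]
n = 0.3630 / 0.1530 ≈ 2.3725
2.3725 × 38 = 90.16 → 91 items

91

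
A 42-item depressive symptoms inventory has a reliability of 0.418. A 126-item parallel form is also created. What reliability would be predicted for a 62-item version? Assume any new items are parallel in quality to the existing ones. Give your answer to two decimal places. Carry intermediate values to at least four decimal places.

The 126-item form is not needed; work directly from the 42-item form with n = 62/42 = 1.4762.
r_{62} = n·r / (1 + (n − 1)·r) = 0.6171 / 1.1991 ≈ 0.5146

0.51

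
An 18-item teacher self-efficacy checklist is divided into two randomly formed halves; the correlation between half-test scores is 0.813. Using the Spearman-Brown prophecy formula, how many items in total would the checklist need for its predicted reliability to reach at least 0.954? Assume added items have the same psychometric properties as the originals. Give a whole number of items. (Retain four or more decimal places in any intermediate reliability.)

r_full = 2(0.813)/(1 + 0.813) = 0.8969
n = r_tgt(1 − r_full) / [r_full(1 − r_tgt)] = 0.954 × 0.1031 / (0.8969 × 0.046) ≈ 2.3840
Required items = 2.3840 × 18 = 42.91, so 43 items.

43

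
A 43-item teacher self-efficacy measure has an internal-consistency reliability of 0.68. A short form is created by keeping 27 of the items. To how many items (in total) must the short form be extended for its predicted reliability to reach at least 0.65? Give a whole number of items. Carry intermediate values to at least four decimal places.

Short-form reliability: n = 27/43 = 0.6279; r_27 = n·r/(1+(n−1)r) ≈ 0.5716
Then solve for n' with r_old = 0.5716, r_target = 0.65: n' = 0.65(1 − 0.5716)/[0.5716(1 − 0.65)] = 1.3919
Items = 1.3919 × 27 ≈ 37.58 → 38

38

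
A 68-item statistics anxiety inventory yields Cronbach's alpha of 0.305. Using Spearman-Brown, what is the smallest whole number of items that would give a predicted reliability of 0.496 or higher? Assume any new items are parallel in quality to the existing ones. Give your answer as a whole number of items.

n = 0.496 × (1 − 0.305) / [ 0.305 × (1 − 0.496) ]
n = 0.344720 / 0.153720 ≈ 2.2425
2.2425 × 68 = 152.49 → 153 items

153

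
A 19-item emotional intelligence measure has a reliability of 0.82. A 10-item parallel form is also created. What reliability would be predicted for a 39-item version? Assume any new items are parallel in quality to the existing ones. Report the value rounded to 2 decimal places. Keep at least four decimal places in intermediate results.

Only the ratio of lengths matters: n = 39/19 = 2.0526
r_{39} = n·r / (1 + (n − 1)·r) = 1.6831 / 1.8631 ≈ 0.9034

0.90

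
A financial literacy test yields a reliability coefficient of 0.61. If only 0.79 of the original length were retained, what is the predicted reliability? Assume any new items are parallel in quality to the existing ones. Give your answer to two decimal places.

0.55

Spearman-Brown: r_new = n·r / (1 + (n − 1)·r)
r_new = 0.79·0.61 / [1 + (0.79 − 1)·0.61]
r_new = 0.4819 / 0.8719 ≈ 0.5527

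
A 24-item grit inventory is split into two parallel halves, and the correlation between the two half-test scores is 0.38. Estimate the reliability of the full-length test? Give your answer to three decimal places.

0.551

Each half is half the length of the full test, so the full test is n = 2 times a half.
r_full = 2r_hh / (1 + r_hh) = 2 × 0.38 / (1 + 0.38)
       = 0.7600 / 1.3800 = 0.5507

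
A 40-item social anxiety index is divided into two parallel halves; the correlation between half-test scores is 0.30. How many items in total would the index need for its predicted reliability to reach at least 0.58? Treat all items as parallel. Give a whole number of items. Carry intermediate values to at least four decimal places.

r_full = 2(0.30)/(1 + 0.30) = 0.4615
Solve Spearman-Brown for n: n = 0.58(1 − 0.4615) / [0.4615(1 − 0.58)] = 1.6114
Required items = 1.6114 × 40 = 64.46, so 65 items.

65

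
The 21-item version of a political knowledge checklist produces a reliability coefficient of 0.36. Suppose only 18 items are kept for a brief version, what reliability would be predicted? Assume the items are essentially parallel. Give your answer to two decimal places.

0.33

The new length is 18/21 = 0.8571 times the old.
Apply the Spearman-Brown prophecy formula, r' = nr / [1 + (n − 1)r]:
r_new = 0.8571·0.36 / [1 + (0.8571 − 1)·0.36]
r_new = 0.3086 / 0.9486 ≈ 0.3253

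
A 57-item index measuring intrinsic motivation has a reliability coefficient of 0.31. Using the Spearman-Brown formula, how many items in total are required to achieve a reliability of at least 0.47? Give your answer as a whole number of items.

113

Spearman-Brown solved for the length factor n:
n = r*(1 − r) / [ r (1 − r*) ]
n = [0.47 × 0.69] / [0.31 × 0.53]
  = 0.3243 / 0.1643 = 1.9738
So the test needs 1.9738 × 57 ≈ 112.51 items; rounding up, 113.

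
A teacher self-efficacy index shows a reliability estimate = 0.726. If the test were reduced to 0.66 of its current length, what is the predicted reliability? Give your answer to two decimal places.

0.64

Spearman-Brown: r_new = n·r / (1 + (n − 1)·r)
r_new = 0.66·0.726 / [1 + (0.66 − 1)·0.726]
     = 0.4792 / 0.7532 = 0.6362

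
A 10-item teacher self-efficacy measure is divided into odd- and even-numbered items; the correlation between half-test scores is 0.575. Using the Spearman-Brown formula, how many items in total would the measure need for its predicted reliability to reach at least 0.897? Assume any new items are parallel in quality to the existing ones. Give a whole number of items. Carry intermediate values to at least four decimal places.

Corrected full-test reliability: r_full = 2 × 0.575 / (1 + 0.575) ≈ 0.7302
Solve Spearman-Brown for n: n = 0.897(1 − 0.7302) / [0.7302(1 − 0.897)] = 3.2178
Required items = 3.2178 × 10 = 32.18, so 33 items.

33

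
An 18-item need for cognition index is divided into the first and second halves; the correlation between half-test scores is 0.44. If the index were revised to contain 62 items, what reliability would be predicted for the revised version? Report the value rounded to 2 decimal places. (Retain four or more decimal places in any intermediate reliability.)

Full-test reliability from the split-half r: r_full = 2(0.44)/(1 + 0.44) = 0.6111
Length factor from 18 to 62 items: n = 62/18 = 3.4444
r_new = n·r_full / (1 + (n − 1)·r_full) = 2.1049 / 2.4938 ≈ 0.8441

0.84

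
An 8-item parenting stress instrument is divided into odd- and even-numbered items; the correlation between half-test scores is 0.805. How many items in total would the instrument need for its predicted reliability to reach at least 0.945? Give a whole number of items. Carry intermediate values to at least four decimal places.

r_full = 2(0.805)/(1 + 0.805) = 0.8920
Solve Spearman-Brown for n: n = 0.945(1 − 0.8920) / [0.8920(1 − 0.945)] = 2.0803
Required items = 2.0803 × 8 = 16.64, so 17 items.

17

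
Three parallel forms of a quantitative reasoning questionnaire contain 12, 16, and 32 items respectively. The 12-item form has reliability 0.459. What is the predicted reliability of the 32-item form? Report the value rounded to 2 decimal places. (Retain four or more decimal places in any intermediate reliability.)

Only the ratio of lengths matters: n = 32/12 = 2.6667
r_{32} = n·r / (1 + (n − 1)·r) = 1.2240 / 1.7650 ≈ 0.6935

0.69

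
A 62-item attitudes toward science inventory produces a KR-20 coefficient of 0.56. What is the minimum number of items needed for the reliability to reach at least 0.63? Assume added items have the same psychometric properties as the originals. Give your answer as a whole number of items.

83

Rearranging the Spearman-Brown formula for n,
n = r_target (1 − r_old) / [ r_old (1 − r_target) ]
n = 0.63(1 − 0.56) / [0.56(1 − 0.63)]
n = 0.2772 / 0.2072 ≈ 1.3378
Items needed = n × 62 = 1.3378 × 62 ≈ 82.94 → round up to 83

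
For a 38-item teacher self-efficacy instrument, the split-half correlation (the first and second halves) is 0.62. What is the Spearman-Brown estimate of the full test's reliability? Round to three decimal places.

0.765

Each half is half the length of the full test, so the full test is n = 2 times a half.
r_full = 2(0.62) / (1 + 0.62)
r_full = 1.2400 / 1.6200 ≈ 0.7654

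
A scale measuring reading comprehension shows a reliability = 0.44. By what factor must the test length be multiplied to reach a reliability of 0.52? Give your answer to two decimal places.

n = 0.52(1 − 0.44) / [0.44(1 − 0.52)]
n = 0.2912 / 0.2112 ≈ 1.3788

1.38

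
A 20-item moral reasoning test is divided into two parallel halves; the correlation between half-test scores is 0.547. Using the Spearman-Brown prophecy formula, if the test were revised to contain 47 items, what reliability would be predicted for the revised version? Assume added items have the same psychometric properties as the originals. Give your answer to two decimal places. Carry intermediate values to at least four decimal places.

0.85

Full-test reliability from the split-half r: r_full = 2(0.547)/(1 + 0.547) = 0.7072
Length factor from 20 to 47 items: n = 47/20 = 2.3500
r_new = n·r_full / (1 + (n − 1)·r_full) = 1.6619 / 1.9547 ≈ 0.8502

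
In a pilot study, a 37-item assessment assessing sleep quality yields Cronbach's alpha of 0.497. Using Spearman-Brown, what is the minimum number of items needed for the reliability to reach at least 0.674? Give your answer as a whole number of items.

Invert Spearman-Brown to solve for n:
n = r*(1 − r) / [ r (1 − r*) ]
n = 0.674 × (1 − 0.497) / [ 0.497 × (1 − 0.674) ]
n = 0.339022 / 0.162022 ≈ 2.0924
Items needed = n × 37 = 2.0924 × 37 ≈ 77.42 → round up to 78

78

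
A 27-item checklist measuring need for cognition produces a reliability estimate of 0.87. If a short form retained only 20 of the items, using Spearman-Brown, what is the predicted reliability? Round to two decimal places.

0.83

n = 20/27 = 0.7407
By Spearman-Brown, r_new = n r / (1 + (n − 1) r).
r_new = 0.7407·0.87 / [1 + (0.7407 − 1)·0.87]
r_new = 0.6444 / 0.7744 ≈ 0.8321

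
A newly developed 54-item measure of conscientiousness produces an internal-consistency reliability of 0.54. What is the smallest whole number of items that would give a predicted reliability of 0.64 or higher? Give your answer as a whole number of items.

82

n = 0.64(1 − 0.54) / [0.54(1 − 0.64)]
  = 0.2944 / 0.1944 = 1.5144
1.5144 × 54 = 81.78 → 82 items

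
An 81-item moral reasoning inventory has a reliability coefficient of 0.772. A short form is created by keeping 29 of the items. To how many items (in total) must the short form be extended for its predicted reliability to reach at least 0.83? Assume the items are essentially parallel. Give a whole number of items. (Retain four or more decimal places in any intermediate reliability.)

117

Short-form reliability: n = 29/81 = 0.3580; r_29 = n·r/(1+(n−1)r) ≈ 0.5480
Then solve for n' with r_old = 0.5480, r_target = 0.83: n' = 0.83(1 − 0.5480)/[0.5480(1 − 0.83)] = 4.0271
Items = 4.0271 × 29 ≈ 116.79 → 117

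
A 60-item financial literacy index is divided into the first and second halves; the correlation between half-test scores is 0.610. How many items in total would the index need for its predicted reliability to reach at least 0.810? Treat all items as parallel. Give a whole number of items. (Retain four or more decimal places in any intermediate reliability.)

r_full = 2(0.610)/(1 + 0.610) = 0.7578
Solve Spearman-Brown for n: n = 0.810(1 − 0.7578) / [0.7578(1 − 0.810)] = 1.3625
Items = 1.3625 × 60 ≈ 81.75 → 82

82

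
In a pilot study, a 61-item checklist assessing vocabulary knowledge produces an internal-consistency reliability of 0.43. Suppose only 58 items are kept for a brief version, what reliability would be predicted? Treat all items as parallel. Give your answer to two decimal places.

Length ratio n = 58/61 = 0.9508
r_new = 0.9508·0.43 / [1 + (0.9508 − 1)·0.43]
     = 0.4088 / 0.9788 = 0.4177

0.42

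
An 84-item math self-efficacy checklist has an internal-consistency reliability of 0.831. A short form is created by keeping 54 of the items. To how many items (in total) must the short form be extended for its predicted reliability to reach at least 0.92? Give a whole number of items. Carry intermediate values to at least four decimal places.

197

Short-form reliability: n = 54/84 = 0.6429; r_54 = n·r/(1+(n−1)r) ≈ 0.7597
Then solve for n' with r_old = 0.7597, r_target = 0.92: n' = 0.92(1 − 0.7597)/[0.7597(1 − 0.92)] = 3.6376
Total items = 3.6376 × 54 = 196.43, rounded up to 197.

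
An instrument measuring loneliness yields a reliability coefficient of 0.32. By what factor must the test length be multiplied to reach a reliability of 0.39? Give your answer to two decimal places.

1.36

n = 0.39 × (1 − 0.32) / [ 0.32 × (1 − 0.39) ]
n = 0.2652 / 0.1952 ≈ 1.3586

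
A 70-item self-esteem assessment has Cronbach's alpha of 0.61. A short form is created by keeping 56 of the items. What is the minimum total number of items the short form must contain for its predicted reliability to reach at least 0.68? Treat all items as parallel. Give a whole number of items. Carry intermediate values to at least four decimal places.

96

First, r for the 56-item form: n = 56/70 = 0.8000, so r_56 = 0.8000·0.61/(1 + (0.8000 − 1)·0.61) = 0.5558
Then solve for n' with r_old = 0.5558, r_target = 0.68: n' = 0.68(1 − 0.5558)/[0.5558(1 − 0.68)] = 1.6983
Items = 1.6983 × 56 ≈ 95.10 → 96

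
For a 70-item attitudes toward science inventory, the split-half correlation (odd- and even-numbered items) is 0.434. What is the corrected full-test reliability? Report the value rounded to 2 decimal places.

The full test is twice the length of either half (n = 2).
r_full = 2r_hh / (1 + r_hh) = 2 × 0.434 / (1 + 0.434)
       = 0.8680 / 1.4340 = 0.6053

0.61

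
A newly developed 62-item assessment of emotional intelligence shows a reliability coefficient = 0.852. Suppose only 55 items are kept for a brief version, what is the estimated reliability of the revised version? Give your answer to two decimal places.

0.84

n = 55/62 = 0.8871
By Spearman-Brown, r_new = n r / (1 + (n − 1) r).
r_new = 0.8871·0.852 / [1 + (0.8871 − 1)·0.852]
     = 0.7558 / 0.9038 = 0.8362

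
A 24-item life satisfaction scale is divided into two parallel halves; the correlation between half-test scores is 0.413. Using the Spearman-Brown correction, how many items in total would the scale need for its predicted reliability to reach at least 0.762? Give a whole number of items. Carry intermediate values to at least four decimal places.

Corrected full-test reliability: r_full = 2 × 0.413 / (1 + 0.413) ≈ 0.5846
n = r_tgt(1 − r_full) / [r_full(1 − r_tgt)] = 0.762 × 0.4154 / (0.5846 × 0.238) ≈ 2.2750
Required items = 2.2750 × 24 = 54.60, so 55 items.

55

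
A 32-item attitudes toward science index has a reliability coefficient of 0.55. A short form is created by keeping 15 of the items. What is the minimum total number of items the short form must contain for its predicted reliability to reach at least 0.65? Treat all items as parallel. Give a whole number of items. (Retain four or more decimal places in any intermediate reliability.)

49

Short-form reliability: n = 15/32 = 0.4688; r_15 = n·r/(1+(n−1)r) ≈ 0.3643
Then solve for n' with r_old = 0.3643, r_target = 0.65: n' = 0.65(1 − 0.3643)/[0.3643(1 − 0.65)] = 3.2407
Items = 3.2407 × 15 ≈ 48.61 → 49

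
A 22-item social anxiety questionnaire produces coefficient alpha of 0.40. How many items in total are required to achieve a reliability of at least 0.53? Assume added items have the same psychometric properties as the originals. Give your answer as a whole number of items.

38

n = [0.53 × 0.60] / [0.40 × 0.47]
  = 0.3180 / 0.1880 = 1.6915
Items needed = n × 22 = 1.6915 × 22 ≈ 37.21 → round up to 38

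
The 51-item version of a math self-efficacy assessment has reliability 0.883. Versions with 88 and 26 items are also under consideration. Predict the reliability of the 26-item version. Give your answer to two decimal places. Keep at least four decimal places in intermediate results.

0.79

The 88-item form is not needed; work directly from the 51-item form with n = 26/51 = 0.5098.
r_{26} = n·r / (1 + (n − 1)·r) = 0.4502 / 0.5672 ≈ 0.7937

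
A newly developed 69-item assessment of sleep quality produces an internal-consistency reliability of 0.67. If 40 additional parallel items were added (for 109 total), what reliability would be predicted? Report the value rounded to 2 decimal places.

0.76

Length ratio n = 109/69 = 1.5797
Spearman-Brown: r_new = n·r / (1 + (n − 1)·r)
r_new = (1.5797 × 0.67) / (1 + (1.5797 − 1) × 0.67)
r_new = 1.0584 / 1.3884 ≈ 0.7623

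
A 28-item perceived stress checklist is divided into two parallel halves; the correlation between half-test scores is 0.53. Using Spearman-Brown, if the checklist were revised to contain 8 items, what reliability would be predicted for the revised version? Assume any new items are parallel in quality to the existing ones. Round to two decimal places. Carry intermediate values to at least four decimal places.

Full-test reliability from the split-half r: r_full = 2(0.53)/(1 + 0.53) = 0.6928
Then adjust to 8 items: n = 8/28 = 0.2857
r_new = n·r_full / (1 + (n − 1)·r_full) = 0.1979 / 0.5051 ≈ 0.3918

0.39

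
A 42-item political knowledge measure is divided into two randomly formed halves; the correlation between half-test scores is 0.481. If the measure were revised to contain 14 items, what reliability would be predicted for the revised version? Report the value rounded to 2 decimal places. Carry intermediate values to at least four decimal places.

Spearman-Brown correction (n = 2): r_full = 2·0.481/(1 + 0.481) = 0.6496
Then adjust to 14 items: n = 14/42 = 0.3333
r_new = n·r_full / (1 + (n − 1)·r_full) = 0.2165 / 0.5669 ≈ 0.3819

0.38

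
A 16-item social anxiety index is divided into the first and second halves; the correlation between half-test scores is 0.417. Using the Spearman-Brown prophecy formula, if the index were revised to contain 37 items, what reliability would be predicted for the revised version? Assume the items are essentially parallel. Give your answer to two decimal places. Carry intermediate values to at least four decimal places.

0.77

First correct the split-half correlation to full-test reliability: r_full = 2 × 0.417 / (1 + 0.417) ≈ 0.5886
Then adjust to 37 items: n = 37/16 = 2.3125
r_new = n·r_full / (1 + (n − 1)·r_full) = 1.3611 / 1.7725 ≈ 0.7679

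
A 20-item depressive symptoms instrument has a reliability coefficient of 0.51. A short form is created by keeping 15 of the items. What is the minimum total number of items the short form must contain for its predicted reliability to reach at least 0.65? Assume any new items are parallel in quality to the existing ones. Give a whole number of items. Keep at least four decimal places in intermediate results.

First, r for the 15-item form: n = 15/20 = 0.7500, so r_15 = 0.7500·0.51/(1 + (0.7500 − 1)·0.51) = 0.4384
Length factor from the short form to reach 0.65: n' = 0.65(1 − 0.4384) / [0.4384(1 − 0.65)] ≈ 2.3790
Items = 2.3790 × 15 ≈ 35.69 → 36

36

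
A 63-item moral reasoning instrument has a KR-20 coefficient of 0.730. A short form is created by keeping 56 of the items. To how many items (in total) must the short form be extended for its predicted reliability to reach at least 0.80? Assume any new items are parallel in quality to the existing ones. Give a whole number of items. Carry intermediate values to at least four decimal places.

Short-form reliability: n = 56/63 = 0.8889; r_56 = n·r/(1+(n−1)r) ≈ 0.7062
Then solve for n' with r_old = 0.7062, r_target = 0.80: n' = 0.80(1 − 0.7062)/[0.7062(1 − 0.80)] = 1.6641
Items = 1.6641 × 56 ≈ 93.19 → 94

94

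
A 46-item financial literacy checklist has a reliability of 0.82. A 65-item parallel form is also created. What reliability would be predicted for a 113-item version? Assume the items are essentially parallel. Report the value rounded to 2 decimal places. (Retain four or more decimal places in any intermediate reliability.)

Only the ratio of lengths matters: n = 113/46 = 2.4565
r_{113} = n·r / (1 + (n − 1)·r) = 2.0143 / 2.1943 ≈ 0.9180

0.92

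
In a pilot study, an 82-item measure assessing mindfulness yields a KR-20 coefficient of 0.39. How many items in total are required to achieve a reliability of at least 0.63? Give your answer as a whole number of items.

Rearranging the Spearman-Brown formula for n,
n = r*(1 − r) / [ r (1 − r*) ]
n = 0.63(1 − 0.39) / [0.39(1 − 0.63)]
n = 0.3843 / 0.1443 ≈ 2.6632
Items needed = n × 82 = 2.6632 × 82 ≈ 218.38 → round up to 219

219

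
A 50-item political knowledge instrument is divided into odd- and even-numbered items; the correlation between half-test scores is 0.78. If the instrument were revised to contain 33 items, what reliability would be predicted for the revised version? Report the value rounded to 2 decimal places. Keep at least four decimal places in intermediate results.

0.82

Spearman-Brown correction (n = 2): r_full = 2·0.78/(1 + 0.78) = 0.8764
Length factor from 50 to 33 items: n = 33/50 = 0.6600
r_new = n·r_full / (1 + (n − 1)·r_full) = 0.5784 / 0.7020 ≈ 0.8239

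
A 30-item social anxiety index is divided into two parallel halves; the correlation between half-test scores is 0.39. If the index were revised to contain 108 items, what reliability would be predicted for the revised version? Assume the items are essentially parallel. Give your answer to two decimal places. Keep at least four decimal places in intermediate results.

0.82

Full-test reliability from the split-half r: r_full = 2(0.39)/(1 + 0.39) = 0.5612
Length factor from 30 to 108 items: n = 108/30 = 3.6000
r_new = n·r_full / (1 + (n − 1)·r_full) = 2.0203 / 2.4591 ≈ 0.8216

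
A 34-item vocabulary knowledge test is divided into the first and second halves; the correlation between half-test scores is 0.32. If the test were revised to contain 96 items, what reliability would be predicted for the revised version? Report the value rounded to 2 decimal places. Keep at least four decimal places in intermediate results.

First correct the split-half correlation to full-test reliability: r_full = 2 × 0.32 / (1 + 0.32) ≈ 0.4848
Length factor from 34 to 96 items: n = 96/34 = 2.8235
r_new = n·r_full / (1 + (n − 1)·r_full) = 1.3688 / 1.8840 ≈ 0.7265

0.73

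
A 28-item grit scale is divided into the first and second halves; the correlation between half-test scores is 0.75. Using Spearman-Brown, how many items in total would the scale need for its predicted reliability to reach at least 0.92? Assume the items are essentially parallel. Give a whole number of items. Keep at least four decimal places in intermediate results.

54

r_full = 2(0.75)/(1 + 0.75) = 0.8571
Solve Spearman-Brown for n: n = 0.92(1 − 0.8571) / [0.8571(1 − 0.92)] = 1.9173
Items = 1.9173 × 28 ≈ 53.68 → 54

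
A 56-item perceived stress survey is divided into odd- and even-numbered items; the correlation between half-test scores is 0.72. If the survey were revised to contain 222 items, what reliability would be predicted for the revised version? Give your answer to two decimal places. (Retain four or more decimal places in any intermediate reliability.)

Full-test reliability from the split-half r: r_full = 2(0.72)/(1 + 0.72) = 0.8372
Then adjust to 222 items: n = 222/56 = 3.9643
r_new = n·r_full / (1 + (n − 1)·r_full) = 3.3189 / 3.4817 ≈ 0.9532

0.95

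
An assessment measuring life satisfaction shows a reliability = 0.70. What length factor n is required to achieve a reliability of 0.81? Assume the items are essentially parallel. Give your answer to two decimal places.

1.83

Invert Spearman-Brown to solve for n:
n = r_target (1 − r_old) / [ r_old (1 − r_target) ]
n = 0.81 × (1 − 0.70) / [ 0.70 × (1 − 0.81) ]
  = 0.2430 / 0.1330 = 1.8271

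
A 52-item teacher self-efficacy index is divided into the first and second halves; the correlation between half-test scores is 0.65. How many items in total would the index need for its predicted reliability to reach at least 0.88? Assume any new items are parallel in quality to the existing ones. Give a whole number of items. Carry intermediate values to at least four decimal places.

103

Corrected full-test reliability: r_full = 2 × 0.65 / (1 + 0.65) ≈ 0.7879
n = r_tgt(1 − r_full) / [r_full(1 − r_tgt)] = 0.88 × 0.2121 / (0.7879 × 0.12) ≈ 1.9741
Required items = 1.9741 × 52 = 102.65, so 103 items.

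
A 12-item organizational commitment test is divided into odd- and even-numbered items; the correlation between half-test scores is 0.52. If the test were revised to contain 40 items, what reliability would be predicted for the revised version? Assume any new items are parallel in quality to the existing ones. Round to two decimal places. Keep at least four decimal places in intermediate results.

Spearman-Brown correction (n = 2): r_full = 2·0.52/(1 + 0.52) = 0.6842
Length factor from 12 to 40 items: n = 40/12 = 3.3333
r_new = n·r_full / (1 + (n − 1)·r_full) = 2.2806 / 2.5964 ≈ 0.8784

0.88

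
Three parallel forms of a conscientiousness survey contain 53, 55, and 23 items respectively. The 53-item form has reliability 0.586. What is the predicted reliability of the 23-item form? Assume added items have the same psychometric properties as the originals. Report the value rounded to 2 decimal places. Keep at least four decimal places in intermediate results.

Only the ratio of lengths matters: n = 23/53 = 0.4340
r_{23} = n·r / (1 + (n − 1)·r) = 0.2543 / 0.6683 ≈ 0.3805

0.38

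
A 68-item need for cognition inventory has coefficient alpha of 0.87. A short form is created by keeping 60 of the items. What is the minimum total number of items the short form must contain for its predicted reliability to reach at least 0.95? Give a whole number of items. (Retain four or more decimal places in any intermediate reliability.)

194

First, r for the 60-item form: n = 60/68 = 0.8824, so r_60 = 0.8824·0.87/(1 + (0.8824 − 1)·0.87) = 0.8552
Length factor from the short form to reach 0.95: n' = 0.95(1 − 0.8552) / [0.8552(1 − 0.95)] ≈ 3.2170
Items = 3.2170 × 60 ≈ 193.02 → 194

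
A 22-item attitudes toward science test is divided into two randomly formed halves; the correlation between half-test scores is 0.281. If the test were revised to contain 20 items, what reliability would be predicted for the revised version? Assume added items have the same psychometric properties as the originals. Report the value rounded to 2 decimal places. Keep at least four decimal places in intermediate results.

0.42

First correct the split-half correlation to full-test reliability: r_full = 2 × 0.281 / (1 + 0.281) ≈ 0.4387
Length factor from 22 to 20 items: n = 20/22 = 0.9091
r_new = n·r_full / (1 + (n − 1)·r_full) = 0.3988 / 0.9601 ≈ 0.4154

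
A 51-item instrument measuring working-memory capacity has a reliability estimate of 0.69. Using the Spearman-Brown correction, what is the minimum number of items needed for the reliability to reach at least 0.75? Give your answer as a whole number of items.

n = [0.75 × 0.31] / [0.69 × 0.25]
n = 0.2325 / 0.1725 ≈ 1.3478
Items needed = n × 51 = 1.3478 × 51 ≈ 68.74 → round up to 69

69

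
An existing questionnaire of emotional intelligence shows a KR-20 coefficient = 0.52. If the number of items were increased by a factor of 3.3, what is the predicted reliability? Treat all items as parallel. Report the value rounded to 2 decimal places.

0.78

By Spearman-Brown, r_new = n r / (1 + (n − 1) r).
r_new = (3.3 × 0.52) / (1 + (3.3 − 1) × 0.52)
r_new = 1.7160 / 2.1960 ≈ 0.7814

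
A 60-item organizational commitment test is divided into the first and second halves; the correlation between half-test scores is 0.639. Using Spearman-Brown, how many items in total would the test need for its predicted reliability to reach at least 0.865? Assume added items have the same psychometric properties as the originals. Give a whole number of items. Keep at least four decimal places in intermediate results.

109

r_full = 2(0.639)/(1 + 0.639) = 0.7797
Solve Spearman-Brown for n: n = 0.865(1 − 0.7797) / [0.7797(1 − 0.865)] = 1.8104
Items = 1.8104 × 60 ≈ 108.62 → 109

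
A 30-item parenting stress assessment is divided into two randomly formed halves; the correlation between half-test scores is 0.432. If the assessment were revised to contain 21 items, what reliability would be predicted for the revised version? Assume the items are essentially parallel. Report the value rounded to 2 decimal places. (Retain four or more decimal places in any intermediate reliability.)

0.52

Full-test reliability from the split-half r: r_full = 2(0.432)/(1 + 0.432) = 0.6034
Length factor from 30 to 21 items: n = 21/30 = 0.7000
r_new = n·r_full / (1 + (n − 1)·r_full) = 0.4224 / 0.8190 ≈ 0.5158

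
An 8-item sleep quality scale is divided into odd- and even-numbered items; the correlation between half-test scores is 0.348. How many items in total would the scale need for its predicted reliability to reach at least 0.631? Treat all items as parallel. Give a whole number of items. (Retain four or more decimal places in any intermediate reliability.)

r_full = 2(0.348)/(1 + 0.348) = 0.5163
Solve Spearman-Brown for n: n = 0.631(1 − 0.5163) / [0.5163(1 − 0.631)] = 1.6021
Items = 1.6021 × 8 ≈ 12.82 → 13

13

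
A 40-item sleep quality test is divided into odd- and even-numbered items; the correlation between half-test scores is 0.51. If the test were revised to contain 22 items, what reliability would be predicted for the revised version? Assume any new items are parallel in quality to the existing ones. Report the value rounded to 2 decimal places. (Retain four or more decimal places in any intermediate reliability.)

First correct the split-half correlation to full-test reliability: r_full = 2 × 0.51 / (1 + 0.51) ≈ 0.6755
Then adjust to 22 items: n = 22/40 = 0.5500
r_new = n·r_full / (1 + (n − 1)·r_full) = 0.3715 / 0.6960 ≈ 0.5338

0.53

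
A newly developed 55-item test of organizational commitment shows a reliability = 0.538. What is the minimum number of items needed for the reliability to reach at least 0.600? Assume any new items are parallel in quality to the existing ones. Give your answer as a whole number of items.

71

n = [0.600 × 0.462] / [0.538 × 0.400]
  = 0.277200 / 0.215200 = 1.2881
Items needed = n × 55 = 1.2881 × 55 ≈ 70.85 → round up to 71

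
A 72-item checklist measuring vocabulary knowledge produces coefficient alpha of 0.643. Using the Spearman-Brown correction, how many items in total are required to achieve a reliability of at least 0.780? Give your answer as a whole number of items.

142

Spearman-Brown solved for the length factor n:
n = r_target (1 − r_old) / [ r_old (1 − r_target) ]
n = [0.780 × 0.357] / [0.643 × 0.220]
n = 0.278460 / 0.141460 ≈ 1.9685
Items needed = n × 72 = 1.9685 × 72 ≈ 141.73 → round up to 142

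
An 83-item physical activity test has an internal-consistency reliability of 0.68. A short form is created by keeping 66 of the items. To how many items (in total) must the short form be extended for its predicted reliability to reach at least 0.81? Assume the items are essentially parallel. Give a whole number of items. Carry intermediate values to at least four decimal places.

167

First, r for the 66-item form: n = 66/83 = 0.7952, so r_66 = 0.7952·0.68/(1 + (0.7952 − 1)·0.68) = 0.6282
Length factor from the short form to reach 0.81: n' = 0.81(1 − 0.6282) / [0.6282(1 − 0.81)] ≈ 2.5231
Total items = 2.5231 × 66 = 166.52, rounded up to 167.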